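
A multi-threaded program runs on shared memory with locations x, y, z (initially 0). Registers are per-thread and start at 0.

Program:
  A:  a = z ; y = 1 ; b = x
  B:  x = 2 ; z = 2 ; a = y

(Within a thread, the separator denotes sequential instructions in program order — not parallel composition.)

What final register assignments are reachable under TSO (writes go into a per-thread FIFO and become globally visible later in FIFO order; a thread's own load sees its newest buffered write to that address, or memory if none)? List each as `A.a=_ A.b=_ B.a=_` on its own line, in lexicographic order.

outcome vector order: (A.a,A.b,B.a)
|TSO outcomes| = 6

A.a=0 A.b=0 B.a=0
A.a=0 A.b=0 B.a=1
A.a=0 A.b=2 B.a=0
A.a=0 A.b=2 B.a=1
A.a=2 A.b=2 B.a=0
A.a=2 A.b=2 B.a=1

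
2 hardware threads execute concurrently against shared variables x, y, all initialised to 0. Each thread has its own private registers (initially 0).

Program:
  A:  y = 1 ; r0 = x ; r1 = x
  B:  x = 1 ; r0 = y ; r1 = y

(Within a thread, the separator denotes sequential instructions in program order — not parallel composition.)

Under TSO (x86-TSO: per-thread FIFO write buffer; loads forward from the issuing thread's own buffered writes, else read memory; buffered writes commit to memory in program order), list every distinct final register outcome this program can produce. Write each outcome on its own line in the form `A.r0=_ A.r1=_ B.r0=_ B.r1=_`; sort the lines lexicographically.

A.r0=0 A.r1=0 B.r0=0 B.r1=0
A.r0=0 A.r1=0 B.r0=0 B.r1=1
A.r0=0 A.r1=0 B.r0=1 B.r1=1
A.r0=0 A.r1=1 B.r0=0 B.r1=0
A.r0=0 A.r1=1 B.r0=0 B.r1=1
A.r0=0 A.r1=1 B.r0=1 B.r1=1
A.r0=1 A.r1=1 B.r0=0 B.r1=0
A.r0=1 A.r1=1 B.r0=0 B.r1=1
A.r0=1 A.r1=1 B.r0=1 B.r1=1

outcome vector order: (A.r0,A.r1,B.r0,B.r1)
|TSO outcomes| = 9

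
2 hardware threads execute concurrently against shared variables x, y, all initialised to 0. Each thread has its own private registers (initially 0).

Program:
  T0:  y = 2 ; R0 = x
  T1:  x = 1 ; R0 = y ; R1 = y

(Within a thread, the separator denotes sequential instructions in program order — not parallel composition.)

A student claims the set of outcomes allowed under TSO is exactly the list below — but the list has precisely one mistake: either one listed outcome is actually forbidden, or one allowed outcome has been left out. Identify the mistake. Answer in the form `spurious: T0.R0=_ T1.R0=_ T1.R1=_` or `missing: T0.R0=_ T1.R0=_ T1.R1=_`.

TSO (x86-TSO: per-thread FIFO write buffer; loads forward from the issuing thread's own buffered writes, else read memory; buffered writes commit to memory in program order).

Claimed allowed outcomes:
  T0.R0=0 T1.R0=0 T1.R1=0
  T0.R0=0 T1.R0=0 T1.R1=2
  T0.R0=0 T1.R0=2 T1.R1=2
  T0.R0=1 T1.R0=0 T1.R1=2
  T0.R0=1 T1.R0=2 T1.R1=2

missing: T0.R0=1 T1.R0=0 T1.R1=0

outcome vector order: (T0.R0,T1.R0,T1.R1)
[TSO] allowed = {(0,0,0); (0,0,2); (0,2,2); (1,0,0); (1,0,2); (1,2,2)}
TSO∖claimed = {(1,0,0)}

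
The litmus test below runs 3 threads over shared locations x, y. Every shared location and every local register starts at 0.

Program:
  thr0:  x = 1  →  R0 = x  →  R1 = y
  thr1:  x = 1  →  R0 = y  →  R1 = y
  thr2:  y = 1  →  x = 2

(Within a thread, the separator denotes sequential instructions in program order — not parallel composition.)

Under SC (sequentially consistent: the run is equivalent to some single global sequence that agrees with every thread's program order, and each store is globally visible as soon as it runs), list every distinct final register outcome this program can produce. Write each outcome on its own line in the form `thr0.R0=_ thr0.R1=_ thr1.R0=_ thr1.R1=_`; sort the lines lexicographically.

thr0.R0=1 thr0.R1=0 thr1.R0=0 thr1.R1=0
thr0.R0=1 thr0.R1=0 thr1.R0=0 thr1.R1=1
thr0.R0=1 thr0.R1=0 thr1.R0=1 thr1.R1=1
thr0.R0=1 thr0.R1=1 thr1.R0=0 thr1.R1=0
thr0.R0=1 thr0.R1=1 thr1.R0=0 thr1.R1=1
thr0.R0=1 thr0.R1=1 thr1.R0=1 thr1.R1=1
thr0.R0=2 thr0.R1=1 thr1.R0=0 thr1.R1=0
thr0.R0=2 thr0.R1=1 thr1.R0=0 thr1.R1=1
thr0.R0=2 thr0.R1=1 thr1.R0=1 thr1.R1=1

outcome vector order: (thr0.R0,thr0.R1,thr1.R0,thr1.R1)
|SC outcomes| = 9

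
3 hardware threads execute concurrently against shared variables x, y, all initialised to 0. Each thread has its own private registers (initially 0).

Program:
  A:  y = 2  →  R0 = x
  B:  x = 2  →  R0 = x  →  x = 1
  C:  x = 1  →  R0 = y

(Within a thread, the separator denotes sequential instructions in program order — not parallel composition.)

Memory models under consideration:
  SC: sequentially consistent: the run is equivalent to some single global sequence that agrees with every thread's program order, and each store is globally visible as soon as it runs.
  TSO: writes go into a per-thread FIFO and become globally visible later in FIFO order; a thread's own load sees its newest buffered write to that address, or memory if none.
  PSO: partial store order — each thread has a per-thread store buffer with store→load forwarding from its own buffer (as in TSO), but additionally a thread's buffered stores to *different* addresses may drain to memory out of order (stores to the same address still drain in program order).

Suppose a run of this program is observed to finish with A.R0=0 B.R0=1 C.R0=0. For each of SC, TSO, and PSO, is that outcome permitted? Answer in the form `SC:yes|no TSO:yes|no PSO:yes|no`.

SC:no TSO:yes PSO:yes

outcome vector order: (A.R0,B.R0,C.R0)
under SC → <0 1 2>, <0 2 2>, <1 1 0>, <1 1 2>, <1 2 0>, <1 2 2>, <2 1 2>, <2 2 0>, <2 2 2>
under TSO → <0 1 0>, <0 1 2>, <0 2 0>, <0 2 2>, <1 1 0>, <1 1 2>, <1 2 0>, <1 2 2>, <2 1 0>, <2 1 2>, <2 2 0>, <2 2 2>
under PSO → <0 1 0>, <0 1 2>, <0 2 0>, <0 2 2>, <1 1 0>, <1 1 2>, <1 2 0>, <1 2 2>, <2 1 0>, <2 1 2>, <2 2 0>, <2 2 2>
target <0 1 0> ∈ {TSO,PSO}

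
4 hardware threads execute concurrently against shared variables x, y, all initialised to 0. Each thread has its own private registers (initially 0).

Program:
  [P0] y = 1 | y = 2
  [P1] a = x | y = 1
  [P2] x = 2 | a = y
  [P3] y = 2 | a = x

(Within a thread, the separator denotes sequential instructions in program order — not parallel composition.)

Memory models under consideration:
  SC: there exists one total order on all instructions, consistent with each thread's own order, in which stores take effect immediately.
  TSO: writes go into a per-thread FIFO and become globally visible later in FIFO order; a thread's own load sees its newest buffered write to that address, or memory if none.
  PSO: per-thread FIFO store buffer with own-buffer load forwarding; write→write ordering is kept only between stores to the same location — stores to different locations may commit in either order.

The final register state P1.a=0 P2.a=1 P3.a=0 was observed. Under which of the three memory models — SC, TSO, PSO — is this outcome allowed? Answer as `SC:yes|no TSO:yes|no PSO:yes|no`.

outcome vector order: (P1.a,P2.a,P3.a)
under SC → <0 0 2> <0 1 0> <0 1 2> <0 2 0> <0 2 2> <2 0 2> <2 1 0> <2 1 2> <2 2 0> <2 2 2>
under TSO → <0 0 0> <0 0 2> <0 1 0> <0 1 2> <0 2 0> <0 2 2> <2 0 0> <2 0 2> <2 1 0> <2 1 2> <2 2 0> <2 2 2>
under PSO → <0 0 0> <0 0 2> <0 1 0> <0 1 2> <0 2 0> <0 2 2> <2 0 0> <2 0 2> <2 1 0> <2 1 2> <2 2 0> <2 2 2>
target <0 1 0> ∈ {SC,TSO,PSO}

SC:yes TSO:yes PSO:yes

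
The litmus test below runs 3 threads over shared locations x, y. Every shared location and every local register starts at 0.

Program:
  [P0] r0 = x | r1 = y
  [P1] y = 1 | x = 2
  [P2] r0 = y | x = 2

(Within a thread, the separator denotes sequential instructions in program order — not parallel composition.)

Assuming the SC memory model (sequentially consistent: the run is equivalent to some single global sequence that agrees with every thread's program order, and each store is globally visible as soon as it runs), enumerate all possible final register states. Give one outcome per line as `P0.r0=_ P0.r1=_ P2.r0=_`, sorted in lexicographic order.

P0.r0=0 P0.r1=0 P2.r0=0
P0.r0=0 P0.r1=0 P2.r0=1
P0.r0=0 P0.r1=1 P2.r0=0
P0.r0=0 P0.r1=1 P2.r0=1
P0.r0=2 P0.r1=0 P2.r0=0
P0.r0=2 P0.r1=1 P2.r0=0
P0.r0=2 P0.r1=1 P2.r0=1

outcome vector order: (P0.r0,P0.r1,P2.r0)
|SC outcomes| = 7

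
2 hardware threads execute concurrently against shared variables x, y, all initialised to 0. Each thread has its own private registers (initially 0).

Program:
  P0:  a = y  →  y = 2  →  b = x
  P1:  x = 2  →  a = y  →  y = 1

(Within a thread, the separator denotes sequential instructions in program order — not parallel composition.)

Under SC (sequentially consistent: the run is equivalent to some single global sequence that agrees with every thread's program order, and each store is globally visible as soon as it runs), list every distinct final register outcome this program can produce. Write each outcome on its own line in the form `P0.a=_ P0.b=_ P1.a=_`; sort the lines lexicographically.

outcome vector order: (P0.a,P0.b,P1.a)
|SC outcomes| = 4

P0.a=0 P0.b=0 P1.a=2
P0.a=0 P0.b=2 P1.a=0
P0.a=0 P0.b=2 P1.a=2
P0.a=1 P0.b=2 P1.a=0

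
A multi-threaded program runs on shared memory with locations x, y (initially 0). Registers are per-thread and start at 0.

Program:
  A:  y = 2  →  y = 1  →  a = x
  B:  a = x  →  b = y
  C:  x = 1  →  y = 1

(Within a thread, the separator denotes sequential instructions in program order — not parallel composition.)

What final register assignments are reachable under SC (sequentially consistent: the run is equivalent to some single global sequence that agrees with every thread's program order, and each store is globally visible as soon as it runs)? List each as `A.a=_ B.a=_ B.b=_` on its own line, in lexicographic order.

outcome vector order: (A.a,B.a,B.b)
|SC outcomes| = 10

A.a=0 B.a=0 B.b=0
A.a=0 B.a=0 B.b=1
A.a=0 B.a=0 B.b=2
A.a=0 B.a=1 B.b=1
A.a=1 B.a=0 B.b=0
A.a=1 B.a=0 B.b=1
A.a=1 B.a=0 B.b=2
A.a=1 B.a=1 B.b=0
A.a=1 B.a=1 B.b=1
A.a=1 B.a=1 B.b=2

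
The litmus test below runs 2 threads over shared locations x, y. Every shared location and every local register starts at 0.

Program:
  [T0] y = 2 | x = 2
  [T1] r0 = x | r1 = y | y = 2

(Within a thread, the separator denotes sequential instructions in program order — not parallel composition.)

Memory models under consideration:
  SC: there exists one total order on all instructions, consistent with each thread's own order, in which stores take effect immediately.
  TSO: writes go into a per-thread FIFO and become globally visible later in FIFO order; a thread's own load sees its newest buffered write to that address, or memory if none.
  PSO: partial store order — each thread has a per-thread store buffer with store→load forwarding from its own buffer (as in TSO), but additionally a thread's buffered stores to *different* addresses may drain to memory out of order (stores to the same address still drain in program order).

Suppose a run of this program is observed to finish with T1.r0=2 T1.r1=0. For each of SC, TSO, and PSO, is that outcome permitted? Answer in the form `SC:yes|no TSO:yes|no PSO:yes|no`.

SC:no TSO:no PSO:yes

outcome vector order: (T1.r0,T1.r1)
under SC → (0,0); (0,2); (2,2)
under TSO → (0,0); (0,2); (2,2)
under PSO → (0,0); (0,2); (2,0); (2,2)
target (2,0) ∈ {PSO}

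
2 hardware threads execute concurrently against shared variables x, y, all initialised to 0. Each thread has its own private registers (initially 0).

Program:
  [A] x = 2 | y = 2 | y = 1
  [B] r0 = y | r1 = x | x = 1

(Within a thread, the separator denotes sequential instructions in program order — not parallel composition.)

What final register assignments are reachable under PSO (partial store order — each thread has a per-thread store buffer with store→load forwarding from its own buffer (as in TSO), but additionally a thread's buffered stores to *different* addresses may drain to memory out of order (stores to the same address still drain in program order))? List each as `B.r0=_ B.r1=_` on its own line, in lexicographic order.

B.r0=0 B.r1=0
B.r0=0 B.r1=2
B.r0=1 B.r1=0
B.r0=1 B.r1=2
B.r0=2 B.r1=0
B.r0=2 B.r1=2

outcome vector order: (B.r0,B.r1)
|PSO outcomes| = 6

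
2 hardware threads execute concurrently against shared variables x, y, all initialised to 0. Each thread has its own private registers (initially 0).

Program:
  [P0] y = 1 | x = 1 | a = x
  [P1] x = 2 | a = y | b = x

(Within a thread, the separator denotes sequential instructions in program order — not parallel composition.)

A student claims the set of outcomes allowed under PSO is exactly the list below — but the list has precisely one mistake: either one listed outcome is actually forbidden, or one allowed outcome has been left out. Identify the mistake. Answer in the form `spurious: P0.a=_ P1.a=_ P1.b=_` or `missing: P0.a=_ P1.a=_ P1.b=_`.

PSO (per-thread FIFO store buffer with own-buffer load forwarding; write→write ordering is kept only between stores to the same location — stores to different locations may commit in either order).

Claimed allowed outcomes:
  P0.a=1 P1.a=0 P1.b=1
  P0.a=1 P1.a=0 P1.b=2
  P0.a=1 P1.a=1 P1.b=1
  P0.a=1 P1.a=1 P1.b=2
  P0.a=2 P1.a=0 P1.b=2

outcome vector order: (P0.a,P1.a,P1.b)
PSO: 6 outcomes — {101 102 111 112 202 212}
PSO∖claimed = {212}

missing: P0.a=2 P1.a=1 P1.b=2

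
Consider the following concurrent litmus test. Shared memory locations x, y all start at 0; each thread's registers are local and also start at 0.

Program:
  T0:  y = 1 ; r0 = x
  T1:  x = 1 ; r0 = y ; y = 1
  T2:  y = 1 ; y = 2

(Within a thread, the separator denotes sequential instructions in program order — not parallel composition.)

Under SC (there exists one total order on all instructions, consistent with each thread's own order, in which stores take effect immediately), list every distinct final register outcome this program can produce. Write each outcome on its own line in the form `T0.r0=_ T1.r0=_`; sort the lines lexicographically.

outcome vector order: (T0.r0,T1.r0)
|SC outcomes| = 5

T0.r0=0 T1.r0=1
T0.r0=0 T1.r0=2
T0.r0=1 T1.r0=0
T0.r0=1 T1.r0=1
T0.r0=1 T1.r0=2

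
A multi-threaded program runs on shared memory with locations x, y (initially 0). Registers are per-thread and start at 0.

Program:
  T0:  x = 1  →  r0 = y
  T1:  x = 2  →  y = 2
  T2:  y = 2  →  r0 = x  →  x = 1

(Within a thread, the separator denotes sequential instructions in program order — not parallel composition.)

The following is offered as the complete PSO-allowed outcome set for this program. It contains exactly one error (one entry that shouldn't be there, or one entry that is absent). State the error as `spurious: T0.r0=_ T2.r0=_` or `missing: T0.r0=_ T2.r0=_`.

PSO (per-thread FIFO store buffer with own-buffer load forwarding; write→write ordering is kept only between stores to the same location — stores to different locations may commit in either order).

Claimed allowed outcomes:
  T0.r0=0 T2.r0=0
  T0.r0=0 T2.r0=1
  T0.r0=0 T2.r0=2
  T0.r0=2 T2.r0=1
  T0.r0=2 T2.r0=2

outcome vector order: (T0.r0,T2.r0)
under PSO → 0/0 0/1 0/2 2/0 2/1 2/2
PSO∖claimed = {2/0}

missing: T0.r0=2 T2.r0=0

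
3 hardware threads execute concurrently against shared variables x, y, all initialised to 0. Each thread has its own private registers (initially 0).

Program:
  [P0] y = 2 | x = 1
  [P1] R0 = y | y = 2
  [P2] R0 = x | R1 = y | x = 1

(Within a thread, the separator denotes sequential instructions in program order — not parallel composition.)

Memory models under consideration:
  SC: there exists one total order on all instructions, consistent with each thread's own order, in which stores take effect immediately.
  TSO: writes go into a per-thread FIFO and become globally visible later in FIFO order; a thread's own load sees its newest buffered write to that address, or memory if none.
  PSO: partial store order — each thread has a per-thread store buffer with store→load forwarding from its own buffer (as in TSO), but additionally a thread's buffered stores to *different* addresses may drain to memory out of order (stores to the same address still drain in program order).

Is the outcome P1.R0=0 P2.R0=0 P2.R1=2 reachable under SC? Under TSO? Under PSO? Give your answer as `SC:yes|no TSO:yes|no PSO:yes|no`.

SC:yes TSO:yes PSO:yes

outcome vector order: (P1.R0,P2.R0,P2.R1)
[SC] allowed = {0/0/0, 0/0/2, 0/1/2, 2/0/0, 2/0/2, 2/1/2}
[TSO] allowed = {0/0/0, 0/0/2, 0/1/2, 2/0/0, 2/0/2, 2/1/2}
[PSO] allowed = {0/0/0, 0/0/2, 0/1/0, 0/1/2, 2/0/0, 2/0/2, 2/1/0, 2/1/2}
target 0/0/2 ∈ {SC,TSO,PSO}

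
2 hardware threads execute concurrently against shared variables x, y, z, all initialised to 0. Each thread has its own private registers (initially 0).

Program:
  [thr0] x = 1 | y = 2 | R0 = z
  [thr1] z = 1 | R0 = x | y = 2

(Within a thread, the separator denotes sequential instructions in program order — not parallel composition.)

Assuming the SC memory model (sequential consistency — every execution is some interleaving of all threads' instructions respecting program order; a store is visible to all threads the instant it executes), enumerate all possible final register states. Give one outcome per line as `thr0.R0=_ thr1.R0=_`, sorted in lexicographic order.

outcome vector order: (thr0.R0,thr1.R0)
|SC outcomes| = 3

thr0.R0=0 thr1.R0=1
thr0.R0=1 thr1.R0=0
thr0.R0=1 thr1.R0=1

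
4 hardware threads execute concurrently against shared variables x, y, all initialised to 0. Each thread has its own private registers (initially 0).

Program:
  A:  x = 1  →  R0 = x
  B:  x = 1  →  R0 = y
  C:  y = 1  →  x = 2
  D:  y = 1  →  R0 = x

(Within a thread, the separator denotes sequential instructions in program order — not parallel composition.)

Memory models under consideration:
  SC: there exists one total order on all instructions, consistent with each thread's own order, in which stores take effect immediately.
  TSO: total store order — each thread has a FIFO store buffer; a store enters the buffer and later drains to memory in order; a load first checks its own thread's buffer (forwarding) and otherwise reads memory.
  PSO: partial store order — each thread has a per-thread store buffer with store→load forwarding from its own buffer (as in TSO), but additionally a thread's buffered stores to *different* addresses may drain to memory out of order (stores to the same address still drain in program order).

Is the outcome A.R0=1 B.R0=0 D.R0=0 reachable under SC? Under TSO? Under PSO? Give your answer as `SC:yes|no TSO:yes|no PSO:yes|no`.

SC:no TSO:yes PSO:yes

outcome vector order: (A.R0,B.R0,D.R0)
SC (10): 1/0/1 1/0/2 1/1/0 1/1/1 1/1/2 2/0/1 2/0/2 2/1/0 2/1/1 2/1/2
TSO (12): 1/0/0 1/0/1 1/0/2 1/1/0 1/1/1 1/1/2 2/0/0 2/0/1 2/0/2 2/1/0 2/1/1 2/1/2
PSO (12): 1/0/0 1/0/1 1/0/2 1/1/0 1/1/1 1/1/2 2/0/0 2/0/1 2/0/2 2/1/0 2/1/1 2/1/2
target 1/0/0 ∈ {TSO,PSO}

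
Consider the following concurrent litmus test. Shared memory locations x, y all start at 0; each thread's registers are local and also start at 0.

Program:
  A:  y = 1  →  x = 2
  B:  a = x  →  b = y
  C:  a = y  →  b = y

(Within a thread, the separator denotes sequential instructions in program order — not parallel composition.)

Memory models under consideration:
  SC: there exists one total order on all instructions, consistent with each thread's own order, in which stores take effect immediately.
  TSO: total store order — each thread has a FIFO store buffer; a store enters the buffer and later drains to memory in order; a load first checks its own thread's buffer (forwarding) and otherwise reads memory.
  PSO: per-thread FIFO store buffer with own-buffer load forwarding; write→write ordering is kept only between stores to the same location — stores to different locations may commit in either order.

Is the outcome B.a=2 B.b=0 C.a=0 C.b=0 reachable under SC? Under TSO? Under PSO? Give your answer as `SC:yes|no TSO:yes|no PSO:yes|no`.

SC:no TSO:no PSO:yes

outcome vector order: (B.a,B.b,C.a,C.b)
[SC] allowed = {(0,0,0,0) (0,0,0,1) (0,0,1,1) (0,1,0,0) (0,1,0,1) (0,1,1,1) (2,1,0,0) (2,1,0,1) (2,1,1,1)}
[TSO] allowed = {(0,0,0,0) (0,0,0,1) (0,0,1,1) (0,1,0,0) (0,1,0,1) (0,1,1,1) (2,1,0,0) (2,1,0,1) (2,1,1,1)}
[PSO] allowed = {(0,0,0,0) (0,0,0,1) (0,0,1,1) (0,1,0,0) (0,1,0,1) (0,1,1,1) (2,0,0,0) (2,0,0,1) (2,0,1,1) (2,1,0,0) (2,1,0,1) (2,1,1,1)}
target (2,0,0,0) ∈ {PSO}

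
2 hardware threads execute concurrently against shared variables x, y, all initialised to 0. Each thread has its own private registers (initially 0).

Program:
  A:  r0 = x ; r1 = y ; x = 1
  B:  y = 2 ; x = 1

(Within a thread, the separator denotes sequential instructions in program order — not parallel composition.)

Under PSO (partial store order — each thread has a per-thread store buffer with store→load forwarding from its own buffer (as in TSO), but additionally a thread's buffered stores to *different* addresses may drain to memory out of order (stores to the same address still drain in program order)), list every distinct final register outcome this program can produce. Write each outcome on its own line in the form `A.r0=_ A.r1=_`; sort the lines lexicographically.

outcome vector order: (A.r0,A.r1)
|PSO outcomes| = 4

A.r0=0 A.r1=0
A.r0=0 A.r1=2
A.r0=1 A.r1=0
A.r0=1 A.r1=2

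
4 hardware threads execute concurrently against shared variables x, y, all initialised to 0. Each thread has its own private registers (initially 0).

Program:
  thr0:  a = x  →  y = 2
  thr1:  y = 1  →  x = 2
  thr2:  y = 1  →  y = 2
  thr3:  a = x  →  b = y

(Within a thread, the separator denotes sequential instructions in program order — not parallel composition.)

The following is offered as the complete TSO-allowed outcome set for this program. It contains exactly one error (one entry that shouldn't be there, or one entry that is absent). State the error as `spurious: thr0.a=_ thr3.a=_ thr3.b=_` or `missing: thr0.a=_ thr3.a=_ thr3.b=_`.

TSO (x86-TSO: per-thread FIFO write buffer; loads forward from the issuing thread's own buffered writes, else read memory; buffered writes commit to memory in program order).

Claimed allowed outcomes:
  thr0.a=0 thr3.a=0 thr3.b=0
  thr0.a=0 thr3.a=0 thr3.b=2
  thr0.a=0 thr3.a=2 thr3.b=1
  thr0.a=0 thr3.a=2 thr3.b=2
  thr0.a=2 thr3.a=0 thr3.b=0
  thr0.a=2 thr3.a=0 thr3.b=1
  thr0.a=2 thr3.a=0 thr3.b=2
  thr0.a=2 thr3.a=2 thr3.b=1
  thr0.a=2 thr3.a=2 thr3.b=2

outcome vector order: (thr0.a,thr3.a,thr3.b)
TSO (10): 0/0/0 0/0/1 0/0/2 0/2/1 0/2/2 2/0/0 2/0/1 2/0/2 2/2/1 2/2/2
TSO∖claimed = {0/0/1}

missing: thr0.a=0 thr3.a=0 thr3.b=1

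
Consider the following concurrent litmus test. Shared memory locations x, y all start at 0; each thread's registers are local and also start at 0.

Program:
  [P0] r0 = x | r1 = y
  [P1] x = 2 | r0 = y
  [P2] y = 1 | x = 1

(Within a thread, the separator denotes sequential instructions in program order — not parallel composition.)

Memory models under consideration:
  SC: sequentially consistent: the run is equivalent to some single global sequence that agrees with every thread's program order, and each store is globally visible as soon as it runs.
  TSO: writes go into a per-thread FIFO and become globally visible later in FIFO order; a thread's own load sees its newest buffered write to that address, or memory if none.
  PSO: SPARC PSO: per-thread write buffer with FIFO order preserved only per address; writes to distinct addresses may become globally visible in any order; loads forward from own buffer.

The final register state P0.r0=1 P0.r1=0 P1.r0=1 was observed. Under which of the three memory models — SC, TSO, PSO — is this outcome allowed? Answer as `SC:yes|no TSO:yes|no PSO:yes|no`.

SC:no TSO:no PSO:yes

outcome vector order: (P0.r0,P0.r1,P1.r0)
SC (10): 0/0/0 0/0/1 0/1/0 0/1/1 1/1/0 1/1/1 2/0/0 2/0/1 2/1/0 2/1/1
TSO (10): 0/0/0 0/0/1 0/1/0 0/1/1 1/1/0 1/1/1 2/0/0 2/0/1 2/1/0 2/1/1
PSO (12): 0/0/0 0/0/1 0/1/0 0/1/1 1/0/0 1/0/1 1/1/0 1/1/1 2/0/0 2/0/1 2/1/0 2/1/1
target 1/0/1 ∈ {PSO}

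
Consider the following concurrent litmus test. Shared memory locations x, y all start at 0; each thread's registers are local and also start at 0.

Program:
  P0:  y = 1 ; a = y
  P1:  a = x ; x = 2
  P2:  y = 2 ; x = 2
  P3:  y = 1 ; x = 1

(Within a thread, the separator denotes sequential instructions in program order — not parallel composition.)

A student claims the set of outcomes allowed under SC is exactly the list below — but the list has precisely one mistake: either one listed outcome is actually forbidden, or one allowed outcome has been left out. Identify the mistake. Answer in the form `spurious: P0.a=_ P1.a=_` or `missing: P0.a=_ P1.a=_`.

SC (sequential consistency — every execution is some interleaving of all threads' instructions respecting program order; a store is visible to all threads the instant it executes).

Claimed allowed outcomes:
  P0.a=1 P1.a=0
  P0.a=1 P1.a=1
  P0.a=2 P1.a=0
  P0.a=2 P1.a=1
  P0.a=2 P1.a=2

outcome vector order: (P0.a,P1.a)
under SC → (1,0), (1,1), (1,2), (2,0), (2,1), (2,2)
SC∖claimed = {(1,2)}

missing: P0.a=1 P1.a=2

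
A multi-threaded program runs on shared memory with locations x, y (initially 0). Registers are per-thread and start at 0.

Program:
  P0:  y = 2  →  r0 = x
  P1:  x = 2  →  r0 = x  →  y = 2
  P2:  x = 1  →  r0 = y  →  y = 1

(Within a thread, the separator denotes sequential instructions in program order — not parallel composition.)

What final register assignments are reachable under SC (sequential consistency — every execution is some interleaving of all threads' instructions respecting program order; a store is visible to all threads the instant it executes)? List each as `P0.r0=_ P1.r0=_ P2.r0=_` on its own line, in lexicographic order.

P0.r0=0 P1.r0=1 P2.r0=2
P0.r0=0 P1.r0=2 P2.r0=2
P0.r0=1 P1.r0=1 P2.r0=0
P0.r0=1 P1.r0=1 P2.r0=2
P0.r0=1 P1.r0=2 P2.r0=0
P0.r0=1 P1.r0=2 P2.r0=2
P0.r0=2 P1.r0=1 P2.r0=2
P0.r0=2 P1.r0=2 P2.r0=0
P0.r0=2 P1.r0=2 P2.r0=2

outcome vector order: (P0.r0,P1.r0,P2.r0)
|SC outcomes| = 9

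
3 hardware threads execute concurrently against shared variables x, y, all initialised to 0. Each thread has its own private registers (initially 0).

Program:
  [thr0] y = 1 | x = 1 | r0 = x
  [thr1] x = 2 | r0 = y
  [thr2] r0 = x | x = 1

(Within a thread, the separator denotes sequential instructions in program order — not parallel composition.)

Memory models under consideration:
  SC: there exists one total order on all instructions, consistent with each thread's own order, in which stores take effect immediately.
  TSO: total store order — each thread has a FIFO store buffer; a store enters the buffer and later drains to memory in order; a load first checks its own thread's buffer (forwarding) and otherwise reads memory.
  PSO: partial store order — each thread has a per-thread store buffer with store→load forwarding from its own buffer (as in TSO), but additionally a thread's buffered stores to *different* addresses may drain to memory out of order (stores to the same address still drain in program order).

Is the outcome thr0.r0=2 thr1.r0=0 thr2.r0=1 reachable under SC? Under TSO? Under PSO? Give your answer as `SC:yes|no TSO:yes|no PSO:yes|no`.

outcome vector order: (thr0.r0,thr1.r0,thr2.r0)
under SC → (1,0,0) (1,0,1) (1,0,2) (1,1,0) (1,1,1) (1,1,2) (2,1,0) (2,1,1) (2,1,2)
under TSO → (1,0,0) (1,0,1) (1,0,2) (1,1,0) (1,1,1) (1,1,2) (2,0,0) (2,0,1) (2,0,2) (2,1,0) (2,1,1) (2,1,2)
under PSO → (1,0,0) (1,0,1) (1,0,2) (1,1,0) (1,1,1) (1,1,2) (2,0,0) (2,0,1) (2,0,2) (2,1,0) (2,1,1) (2,1,2)
target (2,0,1) ∈ {TSO,PSO}

SC:no TSO:yes PSO:yes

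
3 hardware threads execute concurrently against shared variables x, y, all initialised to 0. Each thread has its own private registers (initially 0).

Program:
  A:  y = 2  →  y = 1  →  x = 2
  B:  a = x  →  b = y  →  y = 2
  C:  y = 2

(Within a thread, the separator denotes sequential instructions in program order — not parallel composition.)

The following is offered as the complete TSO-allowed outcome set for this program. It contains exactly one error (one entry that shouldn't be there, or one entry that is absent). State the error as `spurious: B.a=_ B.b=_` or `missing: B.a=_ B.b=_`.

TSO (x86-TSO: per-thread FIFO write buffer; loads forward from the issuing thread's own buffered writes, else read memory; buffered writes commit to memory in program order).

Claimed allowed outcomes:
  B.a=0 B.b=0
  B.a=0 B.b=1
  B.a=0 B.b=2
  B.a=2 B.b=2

outcome vector order: (B.a,B.b)
TSO (5): <0 0> <0 1> <0 2> <2 1> <2 2>
TSO∖claimed = {<2 1>}

missing: B.a=2 B.b=1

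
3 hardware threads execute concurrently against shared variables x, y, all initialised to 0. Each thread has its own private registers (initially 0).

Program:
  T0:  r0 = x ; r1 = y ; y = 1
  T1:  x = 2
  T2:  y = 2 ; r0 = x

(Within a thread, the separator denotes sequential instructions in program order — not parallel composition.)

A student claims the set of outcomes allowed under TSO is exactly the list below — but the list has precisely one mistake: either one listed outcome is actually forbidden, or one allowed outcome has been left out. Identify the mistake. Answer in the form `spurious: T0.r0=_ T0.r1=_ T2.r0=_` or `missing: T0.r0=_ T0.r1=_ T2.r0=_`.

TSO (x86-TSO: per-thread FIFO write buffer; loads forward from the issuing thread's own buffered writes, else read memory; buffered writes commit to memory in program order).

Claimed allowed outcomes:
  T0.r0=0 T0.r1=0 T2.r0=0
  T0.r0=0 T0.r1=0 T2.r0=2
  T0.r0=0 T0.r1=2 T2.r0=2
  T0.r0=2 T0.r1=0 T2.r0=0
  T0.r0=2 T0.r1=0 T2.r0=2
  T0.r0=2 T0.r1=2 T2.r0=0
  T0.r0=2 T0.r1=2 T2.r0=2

outcome vector order: (T0.r0,T0.r1,T2.r0)
TSO: 8 outcomes — {0/0/0 0/0/2 0/2/0 0/2/2 2/0/0 2/0/2 2/2/0 2/2/2}
TSO∖claimed = {0/2/0}

missing: T0.r0=0 T0.r1=2 T2.r0=0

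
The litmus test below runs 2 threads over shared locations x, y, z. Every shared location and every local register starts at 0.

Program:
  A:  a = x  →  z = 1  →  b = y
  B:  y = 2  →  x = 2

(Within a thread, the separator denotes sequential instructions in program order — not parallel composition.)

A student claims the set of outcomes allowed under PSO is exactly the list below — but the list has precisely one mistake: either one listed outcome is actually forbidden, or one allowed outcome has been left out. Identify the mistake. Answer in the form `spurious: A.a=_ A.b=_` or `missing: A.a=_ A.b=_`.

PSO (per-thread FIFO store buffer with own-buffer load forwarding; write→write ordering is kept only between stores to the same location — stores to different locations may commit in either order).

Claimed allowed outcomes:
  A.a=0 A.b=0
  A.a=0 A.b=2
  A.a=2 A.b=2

outcome vector order: (A.a,A.b)
PSO (4): <0 0>; <0 2>; <2 0>; <2 2>
PSO∖claimed = {<2 0>}

missing: A.a=2 A.b=0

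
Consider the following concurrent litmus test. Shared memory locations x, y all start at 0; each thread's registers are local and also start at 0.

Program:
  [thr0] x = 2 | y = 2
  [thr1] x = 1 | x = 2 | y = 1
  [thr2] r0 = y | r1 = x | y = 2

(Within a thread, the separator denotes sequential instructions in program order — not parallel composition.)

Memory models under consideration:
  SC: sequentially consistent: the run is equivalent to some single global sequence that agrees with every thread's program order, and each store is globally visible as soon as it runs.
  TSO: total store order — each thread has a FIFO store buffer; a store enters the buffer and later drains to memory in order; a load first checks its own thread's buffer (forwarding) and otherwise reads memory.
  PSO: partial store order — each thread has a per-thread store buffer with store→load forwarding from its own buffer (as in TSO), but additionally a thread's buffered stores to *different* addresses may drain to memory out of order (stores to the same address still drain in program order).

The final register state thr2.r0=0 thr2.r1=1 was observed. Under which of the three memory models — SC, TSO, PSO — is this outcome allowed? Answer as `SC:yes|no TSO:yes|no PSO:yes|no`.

SC:yes TSO:yes PSO:yes

outcome vector order: (thr2.r0,thr2.r1)
under SC → (0,0), (0,1), (0,2), (1,2), (2,1), (2,2)
under TSO → (0,0), (0,1), (0,2), (1,2), (2,1), (2,2)
under PSO → (0,0), (0,1), (0,2), (1,0), (1,1), (1,2), (2,0), (2,1), (2,2)
target (0,1) ∈ {SC,TSO,PSO}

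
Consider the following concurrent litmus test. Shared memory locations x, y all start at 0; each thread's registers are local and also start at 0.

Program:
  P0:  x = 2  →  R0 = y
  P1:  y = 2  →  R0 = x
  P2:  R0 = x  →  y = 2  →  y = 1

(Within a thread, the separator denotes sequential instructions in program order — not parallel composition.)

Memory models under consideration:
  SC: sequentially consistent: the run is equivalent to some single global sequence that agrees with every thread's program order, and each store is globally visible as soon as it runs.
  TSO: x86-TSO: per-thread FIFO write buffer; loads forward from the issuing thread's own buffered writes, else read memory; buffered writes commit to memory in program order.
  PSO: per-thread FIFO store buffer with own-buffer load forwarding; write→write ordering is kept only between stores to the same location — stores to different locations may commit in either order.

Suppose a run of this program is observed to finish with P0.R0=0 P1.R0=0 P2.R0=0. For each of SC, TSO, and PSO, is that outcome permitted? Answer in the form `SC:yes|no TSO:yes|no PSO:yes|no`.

SC:no TSO:yes PSO:yes

outcome vector order: (P0.R0,P1.R0,P2.R0)
[SC] allowed = {020, 022, 100, 102, 120, 122, 200, 202, 220, 222}
[TSO] allowed = {000, 002, 020, 022, 100, 102, 120, 122, 200, 202, 220, 222}
[PSO] allowed = {000, 002, 020, 022, 100, 102, 120, 122, 200, 202, 220, 222}
target 000 ∈ {TSO,PSO}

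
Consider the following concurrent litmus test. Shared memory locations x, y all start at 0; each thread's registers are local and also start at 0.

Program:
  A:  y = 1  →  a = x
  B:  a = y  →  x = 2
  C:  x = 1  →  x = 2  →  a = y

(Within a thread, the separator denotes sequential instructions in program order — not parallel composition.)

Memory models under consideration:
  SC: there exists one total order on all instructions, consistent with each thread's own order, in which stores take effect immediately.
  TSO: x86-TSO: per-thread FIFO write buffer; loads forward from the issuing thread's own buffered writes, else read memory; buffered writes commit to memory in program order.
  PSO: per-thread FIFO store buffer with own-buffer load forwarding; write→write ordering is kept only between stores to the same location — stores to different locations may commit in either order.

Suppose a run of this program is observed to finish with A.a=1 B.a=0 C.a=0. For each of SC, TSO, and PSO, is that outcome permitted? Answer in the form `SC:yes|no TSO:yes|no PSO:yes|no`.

SC:no TSO:yes PSO:yes

outcome vector order: (A.a,B.a,C.a)
SC (8): 0/0/1; 0/1/1; 1/0/1; 1/1/1; 2/0/0; 2/0/1; 2/1/0; 2/1/1
TSO (12): 0/0/0; 0/0/1; 0/1/0; 0/1/1; 1/0/0; 1/0/1; 1/1/0; 1/1/1; 2/0/0; 2/0/1; 2/1/0; 2/1/1
PSO (12): 0/0/0; 0/0/1; 0/1/0; 0/1/1; 1/0/0; 1/0/1; 1/1/0; 1/1/1; 2/0/0; 2/0/1; 2/1/0; 2/1/1
target 1/0/0 ∈ {TSO,PSO}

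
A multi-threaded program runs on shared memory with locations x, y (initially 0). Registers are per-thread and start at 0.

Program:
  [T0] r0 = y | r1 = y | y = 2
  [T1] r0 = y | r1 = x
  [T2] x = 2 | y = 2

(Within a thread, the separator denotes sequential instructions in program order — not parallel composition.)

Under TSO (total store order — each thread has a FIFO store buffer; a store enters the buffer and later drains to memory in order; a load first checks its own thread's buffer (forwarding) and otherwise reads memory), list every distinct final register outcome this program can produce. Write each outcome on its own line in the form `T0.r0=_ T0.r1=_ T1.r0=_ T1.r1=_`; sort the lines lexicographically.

outcome vector order: (T0.r0,T0.r1,T1.r0,T1.r1)
|TSO outcomes| = 10

T0.r0=0 T0.r1=0 T1.r0=0 T1.r1=0
T0.r0=0 T0.r1=0 T1.r0=0 T1.r1=2
T0.r0=0 T0.r1=0 T1.r0=2 T1.r1=0
T0.r0=0 T0.r1=0 T1.r0=2 T1.r1=2
T0.r0=0 T0.r1=2 T1.r0=0 T1.r1=0
T0.r0=0 T0.r1=2 T1.r0=0 T1.r1=2
T0.r0=0 T0.r1=2 T1.r0=2 T1.r1=2
T0.r0=2 T0.r1=2 T1.r0=0 T1.r1=0
T0.r0=2 T0.r1=2 T1.r0=0 T1.r1=2
T0.r0=2 T0.r1=2 T1.r0=2 T1.r1=2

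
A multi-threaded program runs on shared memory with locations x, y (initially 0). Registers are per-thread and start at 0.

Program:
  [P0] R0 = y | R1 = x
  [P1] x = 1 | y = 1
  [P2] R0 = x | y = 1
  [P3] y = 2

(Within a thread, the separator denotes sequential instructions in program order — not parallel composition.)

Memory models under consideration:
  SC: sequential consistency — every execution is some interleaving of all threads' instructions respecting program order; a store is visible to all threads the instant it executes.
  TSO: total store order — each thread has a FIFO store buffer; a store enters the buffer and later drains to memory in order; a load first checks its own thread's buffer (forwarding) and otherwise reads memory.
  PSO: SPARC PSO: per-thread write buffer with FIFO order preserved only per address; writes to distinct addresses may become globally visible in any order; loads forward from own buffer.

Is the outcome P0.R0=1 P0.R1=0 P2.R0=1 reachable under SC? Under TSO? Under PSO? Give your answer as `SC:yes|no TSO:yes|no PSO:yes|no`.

outcome vector order: (P0.R0,P0.R1,P2.R0)
SC: 11 outcomes — {<0 0 0>, <0 0 1>, <0 1 0>, <0 1 1>, <1 0 0>, <1 1 0>, <1 1 1>, <2 0 0>, <2 0 1>, <2 1 0>, <2 1 1>}
TSO: 11 outcomes — {<0 0 0>, <0 0 1>, <0 1 0>, <0 1 1>, <1 0 0>, <1 1 0>, <1 1 1>, <2 0 0>, <2 0 1>, <2 1 0>, <2 1 1>}
PSO: 12 outcomes — {<0 0 0>, <0 0 1>, <0 1 0>, <0 1 1>, <1 0 0>, <1 0 1>, <1 1 0>, <1 1 1>, <2 0 0>, <2 0 1>, <2 1 0>, <2 1 1>}
target <1 0 1> ∈ {PSO}

SC:no TSO:no PSO:yes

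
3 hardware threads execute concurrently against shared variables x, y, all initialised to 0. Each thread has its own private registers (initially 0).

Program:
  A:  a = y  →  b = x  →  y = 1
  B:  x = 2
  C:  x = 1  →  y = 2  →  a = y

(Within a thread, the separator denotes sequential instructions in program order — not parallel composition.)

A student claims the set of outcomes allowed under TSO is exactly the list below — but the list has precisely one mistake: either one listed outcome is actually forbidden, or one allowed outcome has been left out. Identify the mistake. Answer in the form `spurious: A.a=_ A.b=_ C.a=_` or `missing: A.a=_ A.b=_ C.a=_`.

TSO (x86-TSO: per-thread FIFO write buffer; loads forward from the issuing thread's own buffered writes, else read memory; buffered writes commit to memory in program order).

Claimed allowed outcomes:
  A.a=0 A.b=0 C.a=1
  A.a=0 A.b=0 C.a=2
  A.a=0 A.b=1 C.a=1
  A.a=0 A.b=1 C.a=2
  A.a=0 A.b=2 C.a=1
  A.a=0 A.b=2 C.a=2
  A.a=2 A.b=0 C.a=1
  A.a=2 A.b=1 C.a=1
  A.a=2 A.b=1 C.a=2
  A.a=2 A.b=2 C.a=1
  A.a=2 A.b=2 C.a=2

outcome vector order: (A.a,A.b,C.a)
[TSO] allowed = {(0,0,1), (0,0,2), (0,1,1), (0,1,2), (0,2,1), (0,2,2), (2,1,1), (2,1,2), (2,2,1), (2,2,2)}
claimed∖TSO = {(2,0,1)}

spurious: A.a=2 A.b=0 C.a=1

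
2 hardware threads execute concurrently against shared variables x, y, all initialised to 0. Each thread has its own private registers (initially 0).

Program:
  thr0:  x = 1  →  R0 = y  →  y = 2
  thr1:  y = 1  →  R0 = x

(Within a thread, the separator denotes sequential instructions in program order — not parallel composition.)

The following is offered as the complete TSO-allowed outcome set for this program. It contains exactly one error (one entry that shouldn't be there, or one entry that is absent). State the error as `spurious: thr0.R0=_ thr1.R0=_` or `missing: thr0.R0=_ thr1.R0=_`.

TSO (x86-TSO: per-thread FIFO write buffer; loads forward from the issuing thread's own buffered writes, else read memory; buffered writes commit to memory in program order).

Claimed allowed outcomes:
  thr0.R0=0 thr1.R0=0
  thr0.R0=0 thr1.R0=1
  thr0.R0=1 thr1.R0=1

outcome vector order: (thr0.R0,thr1.R0)
under TSO → 00, 01, 10, 11
TSO∖claimed = {10}

missing: thr0.R0=1 thr1.R0=0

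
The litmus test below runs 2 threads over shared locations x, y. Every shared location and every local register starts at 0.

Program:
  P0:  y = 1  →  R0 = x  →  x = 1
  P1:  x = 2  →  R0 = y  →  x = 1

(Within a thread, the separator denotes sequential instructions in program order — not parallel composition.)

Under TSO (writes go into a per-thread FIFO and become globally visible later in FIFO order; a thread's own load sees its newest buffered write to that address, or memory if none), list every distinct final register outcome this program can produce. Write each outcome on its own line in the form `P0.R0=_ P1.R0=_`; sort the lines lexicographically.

outcome vector order: (P0.R0,P1.R0)
|TSO outcomes| = 6

P0.R0=0 P1.R0=0
P0.R0=0 P1.R0=1
P0.R0=1 P1.R0=0
P0.R0=1 P1.R0=1
P0.R0=2 P1.R0=0
P0.R0=2 P1.R0=1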